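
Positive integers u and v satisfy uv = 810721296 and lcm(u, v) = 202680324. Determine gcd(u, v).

4

gcd·lcm = product, so gcd = 810721296/202680324 = 4.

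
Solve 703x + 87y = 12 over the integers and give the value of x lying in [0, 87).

Euclid: 703 = 8·87 + 7; 87 = 12·7 + 3; 7 = 2·3 + 1; 3 = 3·1 + 0 → gcd = 1; 12 = 1·12.
Back-substitution yields 703·(25) + 87·(-202) = 1, so one solution is x = 25·12 = 300, y = -202·12 = -2424.
Solutions in x differ by 87/1 = 87; the one in [0, 87) is 300 mod 87 = 39.

39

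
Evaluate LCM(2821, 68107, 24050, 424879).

4117990999850

2821 = 7 · 13 · 31; 68107 = 13³ · 31; 24050 = 2 · 5² · 13 · 37; 424879 = 7² · 13 · 23 · 29
lcm takes max exponent of each prime: 2 · 5² · 7² · 13³ · 23 · 29 · 31 · 37 = 4117990999850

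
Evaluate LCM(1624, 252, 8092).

1624 = 2³ · 7 · 29; 252 = 2² · 3² · 7; 8092 = 2² · 7 · 17²
lcm takes max exponent of each prime: 2³ · 3² · 7 · 17² · 29 = 4224024

4224024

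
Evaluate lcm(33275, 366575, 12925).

33275 = 5² · 11³; 366575 = 5² · 11 · 31 · 43; 12925 = 5² · 11 · 47
lcm takes max exponent of each prime: 5² · 11³ · 31 · 43 · 47 = 2084712025

2084712025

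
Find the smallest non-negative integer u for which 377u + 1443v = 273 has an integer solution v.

Euclid: 1443 = 3·377 + 312; 377 = 1·312 + 65; 312 = 4·65 + 52; 65 = 1·52 + 13; 52 = 4·13 + 0 → gcd = 13; 273 = 13·21.
Back-substitution yields 377·(23) + 1443·(-6) = 13, so one solution is u = 23·21 = 483, v = -6·21 = -126.
Solutions in u differ by 1443/13 = 111; the one in [0, 111) is 483 mod 111 = 39.

39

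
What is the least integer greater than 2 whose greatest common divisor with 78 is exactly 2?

4

gcd(a, 78) = 2 forces 2 | a; write a = 2s. Then gcd(2s, 2·39) = 2·gcd(s, 39), so need gcd(s, 39) = 1.
2s > 2 gives s ≥ 2. The least s ≥ 2 coprime to 39 is 2, so a = 2·2 = 4.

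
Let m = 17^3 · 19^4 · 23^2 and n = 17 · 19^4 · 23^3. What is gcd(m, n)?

min exponent per shared prime: 17 · 19^4 · 23^2 = 1171976753

1171976753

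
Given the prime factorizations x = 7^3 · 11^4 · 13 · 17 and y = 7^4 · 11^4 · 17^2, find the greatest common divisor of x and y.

min exponent per shared prime: 7^3 · 11^4 · 17 = 85371671

85371671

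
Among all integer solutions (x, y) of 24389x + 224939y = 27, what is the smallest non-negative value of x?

141259

Euclid: 224939 = 9·24389 + 5438; 24389 = 4·5438 + 2637; 5438 = 2·2637 + 164; 2637 = 16·164 + 13; 164 = 12·13 + 8; 13 = 1·8 + 5; 8 = 1·5 + 3; 5 = 1·3 + 2; 3 = 1·2 + 1; 2 = 2·1 + 0 → gcd = 1; 27 = 1·27.
Back-substitution yields 24389·(-86410) + 224939·(9369) = 1, so one solution is x = -86410·27 = -2333070, y = 9369·27 = 252963.
Solutions in x differ by 224939/1 = 224939; the one in [0, 224939) is -2333070 mod 224939 = 141259.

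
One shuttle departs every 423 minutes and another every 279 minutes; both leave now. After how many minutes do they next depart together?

13113

gcd first: 423 = 1·279 + 144; 279 = 1·144 + 135; 144 = 1·135 + 9; 135 = 15·9 + 0 → gcd = 9
lcm = 423·279/gcd = 118017/9 = 13113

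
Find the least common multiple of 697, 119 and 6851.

697 = 17 · 41; 119 = 7 · 17; 6851 = 13 · 17 · 31
lcm takes max exponent of each prime: 7 · 13 · 17 · 31 · 41 = 1966237

1966237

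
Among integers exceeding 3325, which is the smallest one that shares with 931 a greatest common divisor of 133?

Multiples of 133 above 3325: 133·26, 133·27, … . Need the cofactor coprime to 931/133 = 7.
Checking s = 26, 27, … the first with gcd(s, 7) = 1 is s = 26, giving 3458.

3458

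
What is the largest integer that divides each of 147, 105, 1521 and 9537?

147 = 3 · 7²; 105 = 3 · 5 · 7; 1521 = 3² · 13²; 9537 = 3 · 11 · 17²
gcd takes min exponent of each prime: 3 = 3

3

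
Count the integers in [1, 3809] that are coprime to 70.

1306

70 = 2·5·7. Inclusion–exclusion on these primes:
3809 − ⌊3809/2⌋ − ⌊3809/5⌋ − ⌊3809/7⌋ + ⌊3809/10⌋ + ⌊3809/14⌋ + ⌊3809/35⌋ − ⌊3809/70⌋ = 1306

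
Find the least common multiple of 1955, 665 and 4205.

218672615

1955 = 5 · 17 · 23; 665 = 5 · 7 · 19; 4205 = 5 · 29²
lcm takes max exponent of each prime: 5 · 7 · 17 · 19 · 23 · 29² = 218672615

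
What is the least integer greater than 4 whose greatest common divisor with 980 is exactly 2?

Multiples of 2 above 4: 2·3, 2·4, … . Need the cofactor coprime to 980/2 = 490.
Checking s = 3, 4, … the first with gcd(s, 490) = 1 is s = 3, giving 6.

6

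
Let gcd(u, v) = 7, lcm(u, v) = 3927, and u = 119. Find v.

231

Using uv = gcd(u,v)·lcm(u,v) = 7·3927 = 27489, we get v = 27489/119 = 231.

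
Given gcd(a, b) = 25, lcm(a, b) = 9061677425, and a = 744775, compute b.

304175

Using ab = gcd(a,b)·lcm(a,b) = 25·9061677425 = 226541935625, we get b = 226541935625/744775 = 304175.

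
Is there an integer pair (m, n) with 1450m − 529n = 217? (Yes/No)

By Bézout, 1450m − 529n = 217 has integer solutions iff gcd(1450, 529) | 217.
Euclid: 1450 = 2·529 + 392; 529 = 1·392 + 137; 392 = 2·137 + 118; 137 = 1·118 + 19; 118 = 6·19 + 4; 19 = 4·4 + 3; 4 = 1·3 + 1; 3 = 3·1 + 0. gcd = 1; 217 mod 1 = 0. Yes.

Yes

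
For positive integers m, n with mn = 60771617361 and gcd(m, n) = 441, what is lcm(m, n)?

Since gcd(m,n)·lcm(m,n) = mn, lcm = 60771617361/441 = 137804121.

137804121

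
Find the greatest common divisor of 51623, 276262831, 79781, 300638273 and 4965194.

gcd(51623, 276262831): 276262831 = 5351·51623 + 28158; 51623 = 1·28158 + 23465; 28158 = 1·23465 + 4693; 23465 = 5·4693 + 0 → 4693
gcd(4693, 79781): 79781 = 17·4693 + 0 → 4693
gcd(4693, 300638273): 300638273 = 64061·4693 + 0 → 4693
gcd(4693, 4965194): 4965194 = 1058·4693 + 0 → 4693

4693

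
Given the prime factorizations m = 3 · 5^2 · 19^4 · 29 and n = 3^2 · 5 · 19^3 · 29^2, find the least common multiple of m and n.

24659991225

max exponent per prime: 3^2 · 5^2 · 19^4 · 29^2 = 24659991225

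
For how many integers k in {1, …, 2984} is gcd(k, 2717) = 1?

2372

Prime factors of 2717: 11, 13, 19. Count integers ≤ 2984 divisible by none of them.
By inclusion–exclusion: 2984 − ⌊2984/11⌋ − ⌊2984/13⌋ − ⌊2984/19⌋ + ⌊2984/143⌋ + ⌊2984/209⌋ + ⌊2984/247⌋ − ⌊2984/2717⌋ = 2372.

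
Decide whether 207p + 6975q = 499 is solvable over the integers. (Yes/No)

By Bézout, 207p + 6975q = 499 has integer solutions iff gcd(207, 6975) | 499.
Euclid: 6975 = 33·207 + 144; 207 = 1·144 + 63; 144 = 2·63 + 18; 63 = 3·18 + 9; 18 = 2·9 + 0. gcd = 9; 499 mod 9 = 4. No.

No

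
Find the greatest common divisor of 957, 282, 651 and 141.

gcd(957, 282): 957 = 3·282 + 111; 282 = 2·111 + 60; 111 = 1·60 + 51; 60 = 1·51 + 9; 51 = 5·9 + 6; 9 = 1·6 + 3; 6 = 2·3 + 0 → 3
gcd(3, 651): 651 = 217·3 + 0 → 3
gcd(3, 141): 141 = 47·3 + 0 → 3

3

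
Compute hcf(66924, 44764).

4

66924 = 2² · 3² · 11 · 13²
44764 = 2² · 19² · 31
Common: 2² = 4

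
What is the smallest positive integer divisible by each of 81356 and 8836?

81356 = 2² · 11 · 43²; 8836 = 2² · 47²
max exponents: 2² · 11 · 43² · 47² = 179715404

179715404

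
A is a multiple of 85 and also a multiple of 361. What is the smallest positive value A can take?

30685

gcd first: 361 = 4·85 + 21; 85 = 4·21 + 1; 21 = 21·1 + 0 → gcd = 1
lcm = 85·361/gcd = 30685/1 = 30685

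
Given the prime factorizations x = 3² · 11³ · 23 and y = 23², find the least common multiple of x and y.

6336891

max exponent per prime: 3² · 11³ · 23² = 6336891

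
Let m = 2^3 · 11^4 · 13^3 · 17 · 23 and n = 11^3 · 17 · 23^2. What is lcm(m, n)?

max exponent per prime: 2^3 · 11^4 · 13^3 · 17 · 23^2 = 2314170632488

2314170632488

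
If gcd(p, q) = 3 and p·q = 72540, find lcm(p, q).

24180

gcd·lcm = product, so lcm = 72540/3 = 24180.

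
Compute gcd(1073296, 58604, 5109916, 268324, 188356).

1073296 = 2⁴ · 7² · 37²; 58604 = 2² · 7² · 13 · 23; 5109916 = 2² · 7² · 29² · 31; 268324 = 2² · 7² · 37²; 188356 = 2² · 7² · 31²
gcd takes min exponent of each prime: 2² · 7² = 196

196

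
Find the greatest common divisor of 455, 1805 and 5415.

5

455 = 5 · 7 · 13; 1805 = 5 · 19²; 5415 = 3 · 5 · 19²
gcd takes min exponent of each prime: 5 = 5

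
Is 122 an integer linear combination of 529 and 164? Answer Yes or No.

Yes

By Bézout, 529m − 164n = 122 has integer solutions iff gcd(529, 164) | 122.
Euclid: 529 = 3·164 + 37; 164 = 4·37 + 16; 37 = 2·16 + 5; 16 = 3·5 + 1; 5 = 5·1 + 0. gcd = 1; 122 mod 1 = 0. Yes.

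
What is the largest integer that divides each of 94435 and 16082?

187

94435 = 5 · 11 · 17 · 101
16082 = 2 · 11 · 17 · 43
Common: 11 · 17 = 187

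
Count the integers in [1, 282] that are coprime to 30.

30 = 2·3·5. Inclusion–exclusion on these primes:
282 − ⌊282/2⌋ − ⌊282/3⌋ − ⌊282/5⌋ + ⌊282/6⌋ + ⌊282/10⌋ + ⌊282/15⌋ − ⌊282/30⌋ = 75

75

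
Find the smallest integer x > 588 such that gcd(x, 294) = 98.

gcd(x, 294) = 98 forces 98 | x; write x = 98s. Then gcd(98s, 98·3) = 98·gcd(s, 3), so need gcd(s, 3) = 1.
98s > 588 gives s ≥ 7. The least s ≥ 7 coprime to 3 is 7, so x = 98·7 = 686.

686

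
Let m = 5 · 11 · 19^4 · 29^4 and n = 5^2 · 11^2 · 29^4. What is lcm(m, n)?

278825040783025

max exponent per prime: 5^2 · 11^2 · 19^4 · 29^4 = 278825040783025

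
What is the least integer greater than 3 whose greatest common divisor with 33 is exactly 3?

gcd(k, 33) = 3 forces 3 | k; write k = 3s. Then gcd(3s, 3·11) = 3·gcd(s, 11), so need gcd(s, 11) = 1.
3s > 3 gives s ≥ 2. The least s ≥ 2 coprime to 11 is 2, so k = 3·2 = 6.

6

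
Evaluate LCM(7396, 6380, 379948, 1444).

9407202822380

7396 = 2² · 43²; 6380 = 2² · 5 · 11 · 29; 379948 = 2² · 43 · 47²; 1444 = 2² · 19²
lcm takes max exponent of each prime: 2² · 5 · 11 · 19² · 29 · 43² · 47² = 9407202822380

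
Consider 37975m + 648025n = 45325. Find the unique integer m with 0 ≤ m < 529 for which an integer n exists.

479

Reduce mod 648025: 37975m ≡ 45325 (mod 648025). With g = gcd(37975, 648025) = 1225 dividing 45325, divide through: 31m ≡ 37 (mod 529).
Since gcd(31, 529) = 1, m ≡ 37·(31)⁻¹ ≡ 479 (mod 529). Smallest non-negative: 479.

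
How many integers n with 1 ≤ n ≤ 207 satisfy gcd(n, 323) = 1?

323 = 17·19. Inclusion–exclusion on these primes:
207 − ⌊207/17⌋ − ⌊207/19⌋ + ⌊207/323⌋ = 185

185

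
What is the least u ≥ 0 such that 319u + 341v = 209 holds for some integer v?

gcd(319, 341) = 11 (Euclid: 341 = 1·319 + 22; 319 = 14·22 + 11; 22 = 2·11 + 0), and 11 | 209.
Extended Euclid: 319·(15) + 341·(-14) = 11. Scale by 19: u₀ = 285.
General solution u = u₀ + 31t; reducing mod 31 gives u = 6 (and v = -5).

6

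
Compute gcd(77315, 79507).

1

77315 = 5 · 7 · 47²
79507 = 43³
Common: 1 = 1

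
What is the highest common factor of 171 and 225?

171 = 3² · 19
225 = 3² · 5²
Common: 3² = 9

9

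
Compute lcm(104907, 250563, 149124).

5214717156

104907 = 3 · 11² · 17²; 250563 = 3 · 17⁴; 149124 = 2² · 3 · 17² · 43
lcm takes max exponent of each prime: 2² · 3 · 11² · 17⁴ · 43 = 5214717156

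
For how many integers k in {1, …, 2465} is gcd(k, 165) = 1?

1195

Prime factors of 165: 3, 5, 11. Count integers ≤ 2465 divisible by none of them.
By inclusion–exclusion: 2465 − ⌊2465/3⌋ − ⌊2465/5⌋ − ⌊2465/11⌋ + ⌊2465/15⌋ + ⌊2465/33⌋ + ⌊2465/55⌋ − ⌊2465/165⌋ = 1195.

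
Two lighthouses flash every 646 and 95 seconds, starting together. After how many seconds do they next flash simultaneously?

3230

gcd first: 646 = 6·95 + 76; 95 = 1·76 + 19; 76 = 4·19 + 0 → gcd = 19
lcm = 646·95/gcd = 61370/19 = 3230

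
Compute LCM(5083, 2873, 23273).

90462151

lcm(5083, 2873) = 5083·2873/gcd = 14603459/221 = 66079
lcm(66079, 23273) = 66079·23273/gcd = 1537856567/17 = 90462151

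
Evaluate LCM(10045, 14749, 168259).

10045 = 5 · 7² · 41; 14749 = 7³ · 43; 168259 = 7 · 13 · 43²
lcm takes max exponent of each prime: 5 · 7³ · 13 · 41 · 43² = 1690161655

1690161655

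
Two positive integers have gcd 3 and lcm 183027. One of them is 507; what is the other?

Using ab = gcd(a,b)·lcm(a,b) = 3·183027 = 549081, we get b = 549081/507 = 1083.

1083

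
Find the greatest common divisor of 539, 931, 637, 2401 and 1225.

49

gcd(539, 931): 931 = 1·539 + 392; 539 = 1·392 + 147; 392 = 2·147 + 98; 147 = 1·98 + 49; 98 = 2·49 + 0 → 49
gcd(49, 637): 637 = 13·49 + 0 → 49
gcd(49, 2401): 2401 = 49·49 + 0 → 49
gcd(49, 1225): 1225 = 25·49 + 0 → 49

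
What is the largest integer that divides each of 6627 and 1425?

6627 = 3 · 47²
1425 = 3 · 5² · 19
Common: 3 = 3

3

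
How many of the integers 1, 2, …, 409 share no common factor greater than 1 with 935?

935 = 5·11·17. Inclusion–exclusion on these primes:
409 − ⌊409/5⌋ − ⌊409/11⌋ − ⌊409/17⌋ + ⌊409/55⌋ + ⌊409/85⌋ + ⌊409/187⌋ − ⌊409/935⌋ = 280

280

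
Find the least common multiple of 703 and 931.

703 = 19 · 37; 931 = 7² · 19
max exponents: 7² · 19 · 37 = 34447

34447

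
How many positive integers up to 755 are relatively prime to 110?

275

110 = 2·5·11. Inclusion–exclusion on these primes:
755 − ⌊755/2⌋ − ⌊755/5⌋ − ⌊755/11⌋ + ⌊755/10⌋ + ⌊755/22⌋ + ⌊755/55⌋ − ⌊755/110⌋ = 275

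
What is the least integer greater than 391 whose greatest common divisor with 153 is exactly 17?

425

153 = 17·9. Any t with gcd(t, 153) = 17 is a multiple of 17, say 17s, with s coprime to 9.
Need s > 391/17, so s ≥ 24. First s ≥ 24 with gcd(s, 9) = 1 is s = 25. Thus t = 17·25 = 425.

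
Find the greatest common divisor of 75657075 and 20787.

Euclid: 75657075 = 3639·20787 + 13182; 20787 = 1·13182 + 7605; 13182 = 1·7605 + 5577; 7605 = 1·5577 + 2028; 5577 = 2·2028 + 1521; 2028 = 1·1521 + 507; 1521 = 3·507 + 0. Last nonzero remainder: 507.

507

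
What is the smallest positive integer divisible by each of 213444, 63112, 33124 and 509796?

213444 = 2² · 3² · 7² · 11²; 63112 = 2³ · 7³ · 23; 33124 = 2² · 7² · 13²; 509796 = 2² · 3² · 7² · 17²
lcm takes max exponent of each prime: 2³ · 3² · 7³ · 11² · 13² · 17² · 23 = 3356791526088

3356791526088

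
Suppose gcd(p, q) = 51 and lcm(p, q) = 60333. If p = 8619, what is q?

357

p·q = gcd·lcm = 51·60333 = 3076983, so q = 3076983/8619 = 357.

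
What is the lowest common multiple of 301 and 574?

301 = 7 · 43; 574 = 2 · 7 · 41
max exponents: 2 · 7 · 41 · 43 = 24682

24682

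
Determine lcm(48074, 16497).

61005906

48074 = 2 · 13 · 43²; 16497 = 3³ · 13 · 47
max exponents: 2 · 3³ · 13 · 43² · 47 = 61005906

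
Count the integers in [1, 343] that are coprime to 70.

70 = 2·5·7. Inclusion–exclusion on these primes:
343 − ⌊343/2⌋ − ⌊343/5⌋ − ⌊343/7⌋ + ⌊343/10⌋ + ⌊343/14⌋ + ⌊343/35⌋ − ⌊343/70⌋ = 118

118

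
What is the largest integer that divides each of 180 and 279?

Euclid: 279 = 1·180 + 99; 180 = 1·99 + 81; 99 = 1·81 + 18; 81 = 4·18 + 9; 18 = 2·9 + 0. Last nonzero remainder: 9.

9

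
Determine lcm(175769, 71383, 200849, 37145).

72980142158495

175769 = 11 · 19 · 29²; 71383 = 13 · 17² · 19; 200849 = 11 · 19 · 31²; 37145 = 5 · 17 · 19 · 23
lcm takes max exponent of each prime: 5 · 11 · 13 · 17² · 19 · 23 · 29² · 31² = 72980142158495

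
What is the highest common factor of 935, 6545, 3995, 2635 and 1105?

85

935 = 5 · 11 · 17; 6545 = 5 · 7 · 11 · 17; 3995 = 5 · 17 · 47; 2635 = 5 · 17 · 31; 1105 = 5 · 13 · 17
gcd takes min exponent of each prime: 5 · 17 = 85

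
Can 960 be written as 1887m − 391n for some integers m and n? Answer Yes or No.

By Bézout, 1887m − 391n = 960 has integer solutions iff gcd(1887, 391) | 960.
Euclid: 1887 = 4·391 + 323; 391 = 1·323 + 68; 323 = 4·68 + 51; 68 = 1·51 + 17; 51 = 3·17 + 0. gcd = 17; 960 mod 17 = 8. No.

No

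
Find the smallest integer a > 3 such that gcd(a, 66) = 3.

66 = 3·22. Any a with gcd(a, 66) = 3 is a multiple of 3, say 3s, with s coprime to 22.
Need s > 3/3, so s ≥ 2. First s ≥ 2 with gcd(s, 22) = 1 is s = 3. Thus a = 3·3 = 9.

9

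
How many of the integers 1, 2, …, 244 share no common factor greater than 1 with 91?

194

Prime factors of 91: 7, 13. Count integers ≤ 244 divisible by none of them.
By inclusion–exclusion: 244 − ⌊244/7⌋ − ⌊244/13⌋ + ⌊244/91⌋ = 194.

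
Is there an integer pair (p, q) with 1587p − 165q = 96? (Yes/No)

gcd(1587, 165): 1587 = 9·165 + 102; 165 = 1·102 + 63; 102 = 1·63 + 39; 63 = 1·39 + 24; 39 = 1·24 + 15; 24 = 1·15 + 9; 15 = 1·9 + 6; 9 = 1·6 + 3; 6 = 2·3 + 0 → 3
3 divides 96, so a solution exists.

Yes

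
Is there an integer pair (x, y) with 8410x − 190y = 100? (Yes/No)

gcd(8410, 190): 8410 = 44·190 + 50; 190 = 3·50 + 40; 50 = 1·40 + 10; 40 = 4·10 + 0 → 10
10 divides 100, so a solution exists.

Yes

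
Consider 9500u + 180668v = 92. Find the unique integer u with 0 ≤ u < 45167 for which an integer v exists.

1065

Euclid: 180668 = 19·9500 + 168; 9500 = 56·168 + 92; 168 = 1·92 + 76; 92 = 1·76 + 16; 76 = 4·16 + 12; 16 = 1·12 + 4; 12 = 3·4 + 0 → gcd = 4; 92 = 4·23.
Back-substitution yields 9500·(11829) + 180668·(-622) = 4, so one solution is u = 11829·23 = 272067, v = -622·23 = -14306.
Solutions in u differ by 180668/4 = 45167; the one in [0, 45167) is 272067 mod 45167 = 1065.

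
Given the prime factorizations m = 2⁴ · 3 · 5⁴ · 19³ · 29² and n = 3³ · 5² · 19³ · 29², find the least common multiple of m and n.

max exponent per prime: 2⁴ · 3³ · 5⁴ · 19³ · 29² = 1557473130000

1557473130000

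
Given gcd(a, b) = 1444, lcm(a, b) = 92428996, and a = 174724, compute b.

763876

a·b = gcd·lcm = 1444·92428996 = 133467470224, so b = 133467470224/174724 = 763876.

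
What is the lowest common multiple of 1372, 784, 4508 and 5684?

lcm(1372, 784) = 1372·784/gcd = 1075648/196 = 5488
lcm(5488, 4508) = 5488·4508/gcd = 24739904/196 = 126224
lcm(126224, 5684) = 126224·5684/gcd = 717457216/196 = 3660496

3660496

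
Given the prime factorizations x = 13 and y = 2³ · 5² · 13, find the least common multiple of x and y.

max exponent per prime: 2³ · 5² · 13 = 2600

2600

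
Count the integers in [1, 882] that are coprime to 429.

Prime factors of 429: 3, 11, 13. Count integers ≤ 882 divisible by none of them.
By inclusion–exclusion: 882 − ⌊882/3⌋ − ⌊882/11⌋ − ⌊882/13⌋ + ⌊882/33⌋ + ⌊882/39⌋ + ⌊882/143⌋ − ⌊882/429⌋ = 493.

493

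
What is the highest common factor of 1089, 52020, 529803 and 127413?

9

gcd(1089, 52020): 52020 = 47·1089 + 837; 1089 = 1·837 + 252; 837 = 3·252 + 81; 252 = 3·81 + 9; 81 = 9·9 + 0 → 9
gcd(9, 529803): 529803 = 58867·9 + 0 → 9
gcd(9, 127413): 127413 = 14157·9 + 0 → 9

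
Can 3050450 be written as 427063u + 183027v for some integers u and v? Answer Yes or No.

gcd(427063, 183027): 427063 = 2·183027 + 61009; 183027 = 3·61009 + 0 → 61009
61009 divides 3050450, so a solution exists.

Yes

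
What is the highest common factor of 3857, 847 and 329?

gcd(3857, 847): 3857 = 4·847 + 469; 847 = 1·469 + 378; 469 = 1·378 + 91; 378 = 4·91 + 14; 91 = 6·14 + 7; 14 = 2·7 + 0 → 7
gcd(7, 329): 329 = 47·7 + 0 → 7

7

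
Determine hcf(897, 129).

3

897 = 3 · 13 · 23
129 = 3 · 43
Common: 3 = 3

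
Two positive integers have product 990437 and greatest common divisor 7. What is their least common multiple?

For any two positive integers, gcd × lcm equals their product. Hence lcm = 990437 / 7 = 141491.

141491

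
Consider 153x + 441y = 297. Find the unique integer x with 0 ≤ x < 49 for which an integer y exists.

gcd(153, 441) = 9 (Euclid: 441 = 2·153 + 135; 153 = 1·135 + 18; 135 = 7·18 + 9; 18 = 2·9 + 0), and 9 | 297.
Extended Euclid: 153·(-23) + 441·(8) = 9. Scale by 33: x₀ = -759.
General solution x = x₀ + 49t; reducing mod 49 gives x = 25 (and y = -8).

25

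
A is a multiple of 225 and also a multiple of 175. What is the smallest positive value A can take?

225 = 3² · 5²; 175 = 5² · 7
max exponents: 3² · 5² · 7 = 1575

1575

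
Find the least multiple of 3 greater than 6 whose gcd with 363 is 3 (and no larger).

gcd(x, 363) = 3 forces 3 | x; write x = 3s. Then gcd(3s, 3·121) = 3·gcd(s, 121), so need gcd(s, 121) = 1.
3s > 6 gives s ≥ 3. The least s ≥ 3 coprime to 121 is 3, so x = 3·3 = 9.

9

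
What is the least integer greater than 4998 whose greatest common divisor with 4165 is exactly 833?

5831

4165 = 833·5. Any a with gcd(a, 4165) = 833 is a multiple of 833, say 833s, with s coprime to 5.
Need s > 4998/833, so s ≥ 7. First s ≥ 7 with gcd(s, 5) = 1 is s = 7. Thus a = 833·7 = 5831.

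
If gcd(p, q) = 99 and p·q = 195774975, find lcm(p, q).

gcd·lcm = product, so lcm = 195774975/99 = 1977525.

1977525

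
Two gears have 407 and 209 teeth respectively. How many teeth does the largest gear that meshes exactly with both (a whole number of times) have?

407 = 11 · 37
209 = 11 · 19
Common: 11 = 11

11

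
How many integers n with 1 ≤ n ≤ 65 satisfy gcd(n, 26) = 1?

30

Prime factors of 26: 2, 13. Count integers ≤ 65 divisible by none of them.
By inclusion–exclusion: 65 − ⌊65/2⌋ − ⌊65/13⌋ + ⌊65/26⌋ = 30.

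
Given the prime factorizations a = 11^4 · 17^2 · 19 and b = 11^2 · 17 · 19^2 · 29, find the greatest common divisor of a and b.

min exponent per shared prime: 11^2 · 17 · 19 = 39083

39083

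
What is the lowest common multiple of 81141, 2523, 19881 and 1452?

lcm(81141, 2523) = 81141·2523/gcd = 204718743/3 = 68239581
lcm(68239581, 19881) = 68239581·19881/gcd = 1356671109861/3 = 452223703287
lcm(452223703287, 1452) = 452223703287·1452/gcd = 656628817172724/3 = 218876272390908

218876272390908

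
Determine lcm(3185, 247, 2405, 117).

lcm(3185, 247) = 3185·247/gcd = 786695/13 = 60515
lcm(60515, 2405) = 60515·2405/gcd = 145538575/65 = 2239055
lcm(2239055, 117) = 2239055·117/gcd = 261969435/13 = 20151495

20151495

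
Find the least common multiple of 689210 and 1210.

83394410

gcd first: 689210 = 569·1210 + 720; 1210 = 1·720 + 490; 720 = 1·490 + 230; 490 = 2·230 + 30; 230 = 7·30 + 20; 30 = 1·20 + 10; 20 = 2·10 + 0 → gcd = 10
lcm = 689210·1210/gcd = 833944100/10 = 83394410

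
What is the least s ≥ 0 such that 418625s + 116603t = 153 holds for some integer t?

gcd(418625, 116603) = 17 (Euclid: 418625 = 3·116603 + 68816; 116603 = 1·68816 + 47787; 68816 = 1·47787 + 21029; 47787 = 2·21029 + 5729; 21029 = 3·5729 + 3842; 5729 = 1·3842 + 1887; 3842 = 2·1887 + 68; 1887 = 27·68 + 51; 68 = 1·51 + 17; 51 = 3·17 + 0), and 17 | 153.
Extended Euclid: 418625·(1730) + 116603·(-6211) = 17. Scale by 9: s₀ = 15570.
General solution s = s₀ + 6859k; reducing mod 6859 gives s = 1852 (and t = -6649).

1852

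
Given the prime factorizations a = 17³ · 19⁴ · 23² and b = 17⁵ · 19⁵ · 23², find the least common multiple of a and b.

max exponent per prime: 17⁵ · 19⁵ · 23² = 1859808737358947

1859808737358947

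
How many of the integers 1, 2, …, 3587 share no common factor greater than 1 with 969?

Prime factors of 969: 3, 17, 19. Count integers ≤ 3587 divisible by none of them.
By inclusion–exclusion: 3587 − ⌊3587/3⌋ − ⌊3587/17⌋ − ⌊3587/19⌋ + ⌊3587/51⌋ + ⌊3587/57⌋ + ⌊3587/323⌋ − ⌊3587/969⌋ = 2133.

2133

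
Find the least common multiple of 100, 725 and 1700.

49300

100 = 2² · 5²; 725 = 5² · 29; 1700 = 2² · 5² · 17
lcm takes max exponent of each prime: 2² · 5² · 17 · 29 = 49300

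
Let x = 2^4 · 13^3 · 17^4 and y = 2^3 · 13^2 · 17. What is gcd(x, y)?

22984

min exponent per shared prime: 2^3 · 13^2 · 17 = 22984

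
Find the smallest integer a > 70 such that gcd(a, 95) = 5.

95 = 5·19. Any a with gcd(a, 95) = 5 is a multiple of 5, say 5s, with s coprime to 19.
Need s > 70/5, so s ≥ 15. First s ≥ 15 with gcd(s, 19) = 1 is s = 15. Thus a = 5·15 = 75.

75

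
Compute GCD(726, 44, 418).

726 = 2 · 3 · 11²; 44 = 2² · 11; 418 = 2 · 11 · 19
gcd takes min exponent of each prime: 2 · 11 = 22

22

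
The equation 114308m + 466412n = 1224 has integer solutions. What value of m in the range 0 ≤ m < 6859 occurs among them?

914

gcd(114308, 466412) = 68 (Euclid: 466412 = 4·114308 + 9180; 114308 = 12·9180 + 4148; 9180 = 2·4148 + 884; 4148 = 4·884 + 612; 884 = 1·612 + 272; 612 = 2·272 + 68; 272 = 4·68 + 0), and 68 | 1224.
Extended Euclid: 114308·(1575) + 466412·(-386) = 68. Scale by 18: m₀ = 28350.
General solution m = m₀ + 6859t; reducing mod 6859 gives m = 914 (and n = -224).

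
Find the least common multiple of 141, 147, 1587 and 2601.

3168764487

141 = 3 · 47; 147 = 3 · 7²; 1587 = 3 · 23²; 2601 = 3² · 17²
lcm takes max exponent of each prime: 3² · 7² · 17² · 23² · 47 = 3168764487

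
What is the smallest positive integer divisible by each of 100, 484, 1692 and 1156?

100 = 2² · 5²; 484 = 2² · 11²; 1692 = 2² · 3² · 47; 1156 = 2² · 17²
lcm takes max exponent of each prime: 2² · 3² · 5² · 11² · 17² · 47 = 1479188700

1479188700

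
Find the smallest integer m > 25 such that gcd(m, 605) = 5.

30

gcd(m, 605) = 5 forces 5 | m; write m = 5s. Then gcd(5s, 5·121) = 5·gcd(s, 121), so need gcd(s, 121) = 1.
5s > 25 gives s ≥ 6. The least s ≥ 6 coprime to 121 is 6, so m = 5·6 = 30.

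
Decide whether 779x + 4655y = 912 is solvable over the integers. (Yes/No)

Yes

gcd(779, 4655): 4655 = 5·779 + 760; 779 = 1·760 + 19; 760 = 40·19 + 0 → 19
19 divides 912, so a solution exists.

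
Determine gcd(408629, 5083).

221

408629 = 13 · 17 · 43²
5083 = 13 · 17 · 23
Common: 13 · 17 = 221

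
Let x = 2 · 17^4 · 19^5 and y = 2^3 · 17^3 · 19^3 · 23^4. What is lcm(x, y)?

462982975088415512

max exponent per prime: 2^3 · 17^4 · 19^5 · 23^4 = 462982975088415512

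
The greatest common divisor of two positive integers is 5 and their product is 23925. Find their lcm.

4785

Since gcd(m,n)·lcm(m,n) = mn, lcm = 23925/5 = 4785.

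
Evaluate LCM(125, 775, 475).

73625

125 = 5³; 775 = 5² · 31; 475 = 5² · 19
lcm takes max exponent of each prime: 5³ · 19 · 31 = 73625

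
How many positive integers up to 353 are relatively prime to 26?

26 = 2·13. Inclusion–exclusion on these primes:
353 − ⌊353/2⌋ − ⌊353/13⌋ + ⌊353/26⌋ = 163

163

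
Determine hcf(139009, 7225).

Euclid: 139009 = 19·7225 + 1734; 7225 = 4·1734 + 289; 1734 = 6·289 + 0. Last nonzero remainder: 289.

289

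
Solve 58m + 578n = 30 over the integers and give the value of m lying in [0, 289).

Reduce mod 578: 58m ≡ 30 (mod 578). With g = gcd(58, 578) = 2 dividing 30, divide through: 29m ≡ 15 (mod 289).
Since gcd(29, 289) = 1, m ≡ 15·(29)⁻¹ ≡ 150 (mod 289). Smallest non-negative: 150.

150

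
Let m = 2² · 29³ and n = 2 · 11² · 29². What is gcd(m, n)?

1682

min exponent per shared prime: 2 · 29² = 1682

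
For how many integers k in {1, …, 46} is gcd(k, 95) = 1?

95 = 5·19. Inclusion–exclusion on these primes:
46 − ⌊46/5⌋ − ⌊46/19⌋ + ⌊46/95⌋ = 35

35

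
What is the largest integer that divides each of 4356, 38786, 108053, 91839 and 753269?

4356 = 2² · 3² · 11²; 38786 = 2 · 11 · 41 · 43; 108053 = 11² · 19 · 47; 91839 = 3 · 11³ · 23; 753269 = 11 · 31 · 47²
gcd takes min exponent of each prime: 11 = 11

11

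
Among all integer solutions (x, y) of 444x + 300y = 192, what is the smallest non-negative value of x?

18

gcd(444, 300) = 12 (Euclid: 444 = 1·300 + 144; 300 = 2·144 + 12; 144 = 12·12 + 0), and 12 | 192.
Extended Euclid: 444·(-2) + 300·(3) = 12. Scale by 16: x₀ = -32.
General solution x = x₀ + 25t; reducing mod 25 gives x = 18 (and y = -26).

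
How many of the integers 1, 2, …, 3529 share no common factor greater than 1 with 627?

2026

627 = 3·11·19. Inclusion–exclusion on these primes:
3529 − ⌊3529/3⌋ − ⌊3529/11⌋ − ⌊3529/19⌋ + ⌊3529/33⌋ + ⌊3529/57⌋ + ⌊3529/209⌋ − ⌊3529/627⌋ = 2026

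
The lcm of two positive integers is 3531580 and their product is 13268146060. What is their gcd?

From gcd × lcm = mn: gcd = 13268146060 / 3531580 = 3757.

3757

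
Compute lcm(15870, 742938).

1965071010

15870 = 2 · 3 · 5 · 23²; 742938 = 2 · 3 · 7³ · 19²
max exponents: 2 · 3 · 5 · 7³ · 19² · 23² = 1965071010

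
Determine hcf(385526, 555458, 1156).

gcd(385526, 555458): 555458 = 1·385526 + 169932; 385526 = 2·169932 + 45662; 169932 = 3·45662 + 32946; 45662 = 1·32946 + 12716; 32946 = 2·12716 + 7514; 12716 = 1·7514 + 5202; 7514 = 1·5202 + 2312; 5202 = 2·2312 + 578; 2312 = 4·578 + 0 → 578
gcd(578, 1156): 1156 = 2·578 + 0 → 578

578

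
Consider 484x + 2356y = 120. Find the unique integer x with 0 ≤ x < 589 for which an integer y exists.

83

Euclid: 2356 = 4·484 + 420; 484 = 1·420 + 64; 420 = 6·64 + 36; 64 = 1·36 + 28; 36 = 1·28 + 8; 28 = 3·8 + 4; 8 = 2·4 + 0 → gcd = 4; 120 = 4·30.
Back-substitution yields 484·(258) + 2356·(-53) = 4, so one solution is x = 258·30 = 7740, y = -53·30 = -1590.
Solutions in x differ by 2356/4 = 589; the one in [0, 589) is 7740 mod 589 = 83.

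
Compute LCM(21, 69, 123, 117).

772317

21 = 3 · 7; 69 = 3 · 23; 123 = 3 · 41; 117 = 3² · 13
lcm takes max exponent of each prime: 3² · 7 · 13 · 23 · 41 = 772317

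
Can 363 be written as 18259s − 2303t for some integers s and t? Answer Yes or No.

gcd(18259, 2303): 18259 = 7·2303 + 2138; 2303 = 1·2138 + 165; 2138 = 12·165 + 158; 165 = 1·158 + 7; 158 = 22·7 + 4; 7 = 1·4 + 3; 4 = 1·3 + 1; 3 = 3·1 + 0 → 1
1 divides 363, so a solution exists.

Yes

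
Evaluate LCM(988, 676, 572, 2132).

5792644

988 = 2² · 13 · 19; 676 = 2² · 13²; 572 = 2² · 11 · 13; 2132 = 2² · 13 · 41
lcm takes max exponent of each prime: 2² · 11 · 13² · 19 · 41 = 5792644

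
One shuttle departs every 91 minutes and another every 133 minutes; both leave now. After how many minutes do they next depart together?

gcd first: 133 = 1·91 + 42; 91 = 2·42 + 7; 42 = 6·7 + 0 → gcd = 7
lcm = 91·133/gcd = 12103/7 = 1729

1729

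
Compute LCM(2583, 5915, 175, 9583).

2583 = 3² · 7 · 41; 5915 = 5 · 7 · 13²; 175 = 5² · 7; 9583 = 7 · 37²
lcm takes max exponent of each prime: 3² · 5² · 7 · 13² · 37² · 41 = 14940136575

14940136575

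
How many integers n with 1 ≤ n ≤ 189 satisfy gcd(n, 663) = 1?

Prime factors of 663: 3, 13, 17. Count integers ≤ 189 divisible by none of them.
By inclusion–exclusion: 189 − ⌊189/3⌋ − ⌊189/13⌋ − ⌊189/17⌋ + ⌊189/39⌋ + ⌊189/51⌋ + ⌊189/221⌋ − ⌊189/663⌋ = 108.

108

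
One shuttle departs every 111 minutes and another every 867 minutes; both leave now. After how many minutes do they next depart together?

gcd first: 867 = 7·111 + 90; 111 = 1·90 + 21; 90 = 4·21 + 6; 21 = 3·6 + 3; 6 = 2·3 + 0 → gcd = 3
lcm = 111·867/gcd = 96237/3 = 32079

32079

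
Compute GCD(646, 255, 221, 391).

17

gcd(646, 255): 646 = 2·255 + 136; 255 = 1·136 + 119; 136 = 1·119 + 17; 119 = 7·17 + 0 → 17
gcd(17, 221): 221 = 13·17 + 0 → 17
gcd(17, 391): 391 = 23·17 + 0 → 17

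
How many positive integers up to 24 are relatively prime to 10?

10 = 2·5. Inclusion–exclusion on these primes:
24 − ⌊24/2⌋ − ⌊24/5⌋ + ⌊24/10⌋ = 10

10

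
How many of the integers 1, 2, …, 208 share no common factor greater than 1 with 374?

90

Prime factors of 374: 2, 11, 17. Count integers ≤ 208 divisible by none of them.
By inclusion–exclusion: 208 − ⌊208/2⌋ − ⌊208/11⌋ − ⌊208/17⌋ + ⌊208/22⌋ + ⌊208/34⌋ + ⌊208/187⌋ − ⌊208/374⌋ = 90.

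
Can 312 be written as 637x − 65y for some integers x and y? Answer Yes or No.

gcd(637, 65): 637 = 9·65 + 52; 65 = 1·52 + 13; 52 = 4·13 + 0 → 13
13 divides 312, so a solution exists.

Yes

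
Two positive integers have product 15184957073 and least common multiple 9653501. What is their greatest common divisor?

1573

gcd·lcm = product, so gcd = 15184957073/9653501 = 1573.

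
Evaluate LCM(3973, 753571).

gcd first: 753571 = 189·3973 + 2674; 3973 = 1·2674 + 1299; 2674 = 2·1299 + 76; 1299 = 17·76 + 7; 76 = 10·7 + 6; 7 = 1·6 + 1; 6 = 6·1 + 0 → gcd = 1
lcm = 3973·753571/gcd = 2993937583/1 = 2993937583

2993937583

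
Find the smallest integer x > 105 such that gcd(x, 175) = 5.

110

gcd(x, 175) = 5 forces 5 | x; write x = 5s. Then gcd(5s, 5·35) = 5·gcd(s, 35), so need gcd(s, 35) = 1.
5s > 105 gives s ≥ 22. The least s ≥ 22 coprime to 35 is 22, so x = 5·22 = 110.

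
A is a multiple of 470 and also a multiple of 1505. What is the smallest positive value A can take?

141470

470 = 2 · 5 · 47; 1505 = 5 · 7 · 43
max exponents: 2 · 5 · 7 · 43 · 47 = 141470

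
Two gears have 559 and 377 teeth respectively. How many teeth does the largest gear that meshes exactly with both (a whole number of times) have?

13

Euclid: 559 = 1·377 + 182; 377 = 2·182 + 13; 182 = 14·13 + 0. Last nonzero remainder: 13.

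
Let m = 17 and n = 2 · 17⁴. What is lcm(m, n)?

max exponent per prime: 2 · 17⁴ = 167042

167042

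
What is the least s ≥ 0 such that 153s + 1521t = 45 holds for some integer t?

Reduce mod 1521: 153s ≡ 45 (mod 1521). With g = gcd(153, 1521) = 9 dividing 45, divide through: 17s ≡ 5 (mod 169).
Since gcd(17, 169) = 1, s ≡ 5·(17)⁻¹ ≡ 50 (mod 169). Smallest non-negative: 50.

50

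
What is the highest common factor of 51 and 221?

Euclid: 221 = 4·51 + 17; 51 = 3·17 + 0. Last nonzero remainder: 17.

17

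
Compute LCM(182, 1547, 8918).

lcm(182, 1547) = 182·1547/gcd = 281554/91 = 3094
lcm(3094, 8918) = 3094·8918/gcd = 27592292/182 = 151606

151606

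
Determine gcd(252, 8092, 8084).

gcd(252, 8092): 8092 = 32·252 + 28; 252 = 9·28 + 0 → 28
gcd(28, 8084): 8084 = 288·28 + 20; 28 = 1·20 + 8; 20 = 2·8 + 4; 8 = 2·4 + 0 → 4

4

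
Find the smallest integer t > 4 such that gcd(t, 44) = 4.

44 = 4·11. Any t with gcd(t, 44) = 4 is a multiple of 4, say 4s, with s coprime to 11.
Need s > 4/4, so s ≥ 2. First s ≥ 2 with gcd(s, 11) = 1 is s = 2. Thus t = 4·2 = 8.

8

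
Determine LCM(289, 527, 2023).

62713

289 = 17²; 527 = 17 · 31; 2023 = 7 · 17²
lcm takes max exponent of each prime: 7 · 17² · 31 = 62713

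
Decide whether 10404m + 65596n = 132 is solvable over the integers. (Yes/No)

Yes

By Bézout, 10404m + 65596n = 132 has integer solutions iff gcd(10404, 65596) | 132.
Euclid: 65596 = 6·10404 + 3172; 10404 = 3·3172 + 888; 3172 = 3·888 + 508; 888 = 1·508 + 380; 508 = 1·380 + 128; 380 = 2·128 + 124; 128 = 1·124 + 4; 124 = 31·4 + 0. gcd = 4; 132 mod 4 = 0. Yes.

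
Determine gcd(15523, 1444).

15523 = 19² · 43
1444 = 2² · 19²
Common: 19² = 361

361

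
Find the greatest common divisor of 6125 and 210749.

49

6125 = 5³ · 7²
210749 = 7² · 11 · 17 · 23
Common: 7² = 49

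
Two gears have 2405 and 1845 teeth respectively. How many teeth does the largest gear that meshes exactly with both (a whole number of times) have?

5

Euclid: 2405 = 1·1845 + 560; 1845 = 3·560 + 165; 560 = 3·165 + 65; 165 = 2·65 + 35; 65 = 1·35 + 30; 35 = 1·30 + 5; 30 = 6·5 + 0. Last nonzero remainder: 5.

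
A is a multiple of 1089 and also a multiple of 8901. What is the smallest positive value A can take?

gcd first: 8901 = 8·1089 + 189; 1089 = 5·189 + 144; 189 = 1·144 + 45; 144 = 3·45 + 9; 45 = 5·9 + 0 → gcd = 9
lcm = 1089·8901/gcd = 9693189/9 = 1077021

1077021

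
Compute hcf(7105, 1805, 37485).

5

gcd(7105, 1805): 7105 = 3·1805 + 1690; 1805 = 1·1690 + 115; 1690 = 14·115 + 80; 115 = 1·80 + 35; 80 = 2·35 + 10; 35 = 3·10 + 5; 10 = 2·5 + 0 → 5
gcd(5, 37485): 37485 = 7497·5 + 0 → 5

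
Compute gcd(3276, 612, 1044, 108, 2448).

3276 = 2² · 3² · 7 · 13; 612 = 2² · 3² · 17; 1044 = 2² · 3² · 29; 108 = 2² · 3³; 2448 = 2⁴ · 3² · 17
gcd takes min exponent of each prime: 2² · 3² = 36

36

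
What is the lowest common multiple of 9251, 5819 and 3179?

1414302131

9251 = 11 · 29²; 5819 = 11 · 23²; 3179 = 11 · 17²
lcm takes max exponent of each prime: 11 · 17² · 23² · 29² = 1414302131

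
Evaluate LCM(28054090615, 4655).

1374650440135

28054090615 = 5 · 19 · 29² · 31 · 47 · 241; 4655 = 5 · 7² · 19
max exponents: 5 · 7² · 19 · 29² · 31 · 47 · 241 = 1374650440135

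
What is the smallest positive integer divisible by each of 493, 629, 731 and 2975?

137263525

493 = 17 · 29; 629 = 17 · 37; 731 = 17 · 43; 2975 = 5² · 7 · 17
lcm takes max exponent of each prime: 5² · 7 · 17 · 29 · 37 · 43 = 137263525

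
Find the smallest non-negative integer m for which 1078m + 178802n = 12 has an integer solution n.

gcd(1078, 178802) = 2 (Euclid: 178802 = 165·1078 + 932; 1078 = 1·932 + 146; 932 = 6·146 + 56; 146 = 2·56 + 34; 56 = 1·34 + 22; 34 = 1·22 + 12; 22 = 1·12 + 10; 12 = 1·10 + 2; 10 = 5·2 + 0), and 2 | 12.
Extended Euclid: 1078·(15923) + 178802·(-96) = 2. Scale by 6: m₀ = 95538.
General solution m = m₀ + 89401t; reducing mod 89401 gives m = 6137 (and n = -37).

6137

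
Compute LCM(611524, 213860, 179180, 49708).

150804876020

611524 = 2² · 17² · 23²; 213860 = 2² · 5 · 17² · 37; 179180 = 2² · 5 · 17² · 31; 49708 = 2² · 17² · 43
lcm takes max exponent of each prime: 2² · 5 · 17² · 23² · 31 · 37 · 43 = 150804876020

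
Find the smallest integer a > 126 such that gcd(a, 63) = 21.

147

Multiples of 21 above 126: 21·7, 21·8, … . Need the cofactor coprime to 63/21 = 3.
Checking s = 7, 8, … the first with gcd(s, 3) = 1 is s = 7, giving 147.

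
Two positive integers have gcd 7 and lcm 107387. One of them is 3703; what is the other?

203

p·q = gcd·lcm = 7·107387 = 751709, so q = 751709/3703 = 203.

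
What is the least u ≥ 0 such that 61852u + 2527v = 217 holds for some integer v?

Reduce mod 2527: 61852u ≡ 217 (mod 2527). With g = gcd(61852, 2527) = 7 dividing 217, divide through: 8836u ≡ 31 (mod 361).
Since gcd(8836, 361) = 1, u ≡ 31·(8836)⁻¹ ≡ 145 (mod 361). Smallest non-negative: 145.

145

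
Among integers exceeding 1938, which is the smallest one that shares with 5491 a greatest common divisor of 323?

5491 = 323·17. Any m with gcd(m, 5491) = 323 is a multiple of 323, say 323s, with s coprime to 17.
Need s > 1938/323, so s ≥ 7. First s ≥ 7 with gcd(s, 17) = 1 is s = 7. Thus m = 323·7 = 2261.

2261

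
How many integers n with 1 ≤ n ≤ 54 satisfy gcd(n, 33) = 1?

Prime factors of 33: 3, 11. Count integers ≤ 54 divisible by none of them.
By inclusion–exclusion: 54 − ⌊54/3⌋ − ⌊54/11⌋ + ⌊54/33⌋ = 33.

33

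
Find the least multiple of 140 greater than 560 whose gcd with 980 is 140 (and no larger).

700

gcd(m, 980) = 140 forces 140 | m; write m = 140s. Then gcd(140s, 140·7) = 140·gcd(s, 7), so need gcd(s, 7) = 1.
140s > 560 gives s ≥ 5. The least s ≥ 5 coprime to 7 is 5, so m = 140·5 = 700.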